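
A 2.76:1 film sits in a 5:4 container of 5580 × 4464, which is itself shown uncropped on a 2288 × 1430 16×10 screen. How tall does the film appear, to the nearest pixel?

648 px

2.76:1 in 5580×4464: fills the width, so the film is 5580.00 × 2021.74.
5:4 in 2288×1430: fills the height, so the intermediate becomes 1787.50 × 1430.00 — a scale of ×0.3203.
The film scales with it: height 2021.74 × 0.3203 ≈ 647.64.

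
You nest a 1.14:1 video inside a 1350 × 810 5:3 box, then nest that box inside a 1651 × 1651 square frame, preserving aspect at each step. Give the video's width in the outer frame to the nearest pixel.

1129 px

1.14:1 in 1350×810: fills the height, so the video is 923.40 × 810.00.
The 5:3 canvas is width-limited in 1651×1651, giving 1651.00 × 990.60; scale factor 1.2230.
The video scales with it: width 923.40 × 1.2230 ≈ 1129.28.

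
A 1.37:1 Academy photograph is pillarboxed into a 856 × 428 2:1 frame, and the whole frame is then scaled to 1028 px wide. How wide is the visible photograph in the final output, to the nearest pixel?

704 px

In the 856×428 frame the photograph fills the height: width = 428 × 1.370 ≈ 586.36 px.
Resizing to 1028 px wide multiplies everything by 1.2009: 586.36 → 704.18 px.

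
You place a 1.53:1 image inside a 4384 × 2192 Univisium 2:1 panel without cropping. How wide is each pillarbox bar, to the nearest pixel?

515 px

1.53:1 (1.530) < Univisium 2:1 (2.000), so the image fills the height.
That makes the image 3353.76 px wide (2192 × 1.530).
4384 − 3353.76 = 1030.24 px of bars (515.12 each).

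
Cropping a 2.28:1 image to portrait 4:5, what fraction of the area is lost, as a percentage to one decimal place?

Going from 2.28:1 to portrait 4:5 means cutting width while keeping height.
(0.800)/(2.280) ≈ 0.351 of the area survives, leaving 64.91% discarded.

64.9%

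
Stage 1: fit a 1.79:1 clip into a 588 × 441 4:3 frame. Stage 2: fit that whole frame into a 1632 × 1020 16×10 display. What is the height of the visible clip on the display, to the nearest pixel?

760 px

Inside the 588×441 canvas the clip is width-limited at 588.00 × 328.49.
4:3 in 1632×1020: fills the height, so the intermediate becomes 1360.00 × 1020.00 — a scale of ×2.3129.
Applying the same ×2.3129: 328.49 → 759.78.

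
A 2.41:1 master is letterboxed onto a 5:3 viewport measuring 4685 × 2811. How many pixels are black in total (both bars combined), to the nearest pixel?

4061973 pixels

2.41:1 (2.410) > 5:3 (1.667), so the master fills the width.
That makes the image 1943.9834 px tall (4685 / 2.410).
2811 − 1943.9834 = 867.0166 px of bars.
That's 867.0166 × 4685 ≈ 4061973 black pixels.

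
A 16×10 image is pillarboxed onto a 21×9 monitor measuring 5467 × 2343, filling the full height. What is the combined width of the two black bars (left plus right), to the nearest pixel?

That makes the image 3748.80 px wide (2343 × 16/10).
5467 − 3748.80 = 1718.20 px of bars.

1718 px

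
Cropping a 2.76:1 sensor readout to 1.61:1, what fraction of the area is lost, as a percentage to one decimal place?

41.7%

The height stays; only width is cut (since 1.61:1 is narrower than 2.76:1).
(1.610)/(2.760) ≈ 0.583 of the area survives, leaving 41.67% discarded.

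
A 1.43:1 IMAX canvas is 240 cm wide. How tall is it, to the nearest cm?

168 cm

At 1.43:1 IMAX, 240 / 1.430 ≈ 167.83.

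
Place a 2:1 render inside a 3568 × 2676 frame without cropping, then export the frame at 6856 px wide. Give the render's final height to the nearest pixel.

At 3568×2676 the render is width-limited, so height = 3568 × 1/2 ≈ 1784.00 px.
Scaling 3568 → 6856 is ×1.9215, so the height becomes 1784.00 × 1.9215 ≈ 3428.00 px.

3428 px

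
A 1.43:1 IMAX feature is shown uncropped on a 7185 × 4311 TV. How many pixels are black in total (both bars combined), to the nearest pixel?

4398384 pixels

1.43:1 IMAX is narrower than 5:3, so it spans the full height.
That makes the image 6164.7300 px wide (4311 × 1.430).
7185 − 6164.7300 = 1020.2700 px of bars.
That's 1020.2700 × 4311 ≈ 4398384 black pixels.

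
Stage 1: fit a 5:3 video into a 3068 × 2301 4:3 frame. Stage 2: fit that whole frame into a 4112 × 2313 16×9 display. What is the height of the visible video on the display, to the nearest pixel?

1850 px

First fit — 5:3 into 3068×2301 spans the width: 3068.00 × 1840.80.
The 4:3 canvas is height-limited in 4112×2313, giving 3084.00 × 2313.00; scale factor 1.0052.
So the video's height is 1840.80 × 1.0052 ≈ 1850.40.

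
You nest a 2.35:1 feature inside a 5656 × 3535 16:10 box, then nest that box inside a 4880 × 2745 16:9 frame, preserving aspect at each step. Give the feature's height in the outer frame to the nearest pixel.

1869 px

Inside the 5656×3535 canvas the feature is width-limited at 5656.00 × 2406.81.
Second fit — the 16:10 canvas into 4880×2745 spans the height: 4392.00 × 2745.00 (×0.7765 from 5656×3535).
So the feature's height is 2406.81 × 0.7765 ≈ 1868.94.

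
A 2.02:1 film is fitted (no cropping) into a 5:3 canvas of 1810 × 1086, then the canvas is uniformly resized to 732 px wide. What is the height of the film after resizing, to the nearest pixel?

Fitted into 1810×1086, the film spans the width; its height is 1810 / 2.020 ≈ 896.04 px.
Scaling 1810 → 732 is ×0.4044, so the height becomes 896.04 × 0.4044 ≈ 362.38 px.

362 px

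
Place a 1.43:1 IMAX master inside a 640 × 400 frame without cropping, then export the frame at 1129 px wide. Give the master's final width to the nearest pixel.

Fitted into 640×400, the master spans the height; its width is 400 × 1.430 ≈ 572.00 px.
The frame scales by 1129/640 = 1.7641; 572.00 × 1.7641 ≈ 1009.04 px.

1009 px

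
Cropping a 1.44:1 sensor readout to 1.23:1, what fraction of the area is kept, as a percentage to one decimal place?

85.4%

1.23:1 is narrower than 1.44:1, so the crop keeps the full height and trims the width.
(1.230)/(1.440) ≈ 0.854 of the area survives.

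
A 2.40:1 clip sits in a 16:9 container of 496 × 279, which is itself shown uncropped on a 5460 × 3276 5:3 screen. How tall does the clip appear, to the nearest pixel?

2275 px

2.40:1 in 496×279: fills the width, so the clip is 496.00 × 206.67.
16:9 in 5460×3276: fills the width, so the intermediate becomes 5460.00 × 3071.25 — a scale of ×11.0081.
Applying the same ×11.0081: 206.67 → 2275.00.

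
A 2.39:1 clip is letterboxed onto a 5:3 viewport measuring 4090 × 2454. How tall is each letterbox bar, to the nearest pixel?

Since 2.390 > 1.667, the clip is width-limited.
Content height = 4090 / 2.390 ≈ 1711.30 px.
2454 − 1711.30 = 742.70 px of bars (371.35 each).

371 px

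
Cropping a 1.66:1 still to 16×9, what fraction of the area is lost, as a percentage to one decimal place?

6.6%

16×9 is wider than 1.66:1, so the crop keeps the full width and trims the height.
Area ratio = (1.660)/(1.778) = 93.38%; the remaining 6.62% is cropped out.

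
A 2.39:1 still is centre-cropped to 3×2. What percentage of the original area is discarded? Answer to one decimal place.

37.2%

3×2 is narrower than 2.39:1, so the crop keeps the full height and trims the width.
Fraction kept = (1.500)/(2.390) ≈ 62.76%, so 37.24% is lost.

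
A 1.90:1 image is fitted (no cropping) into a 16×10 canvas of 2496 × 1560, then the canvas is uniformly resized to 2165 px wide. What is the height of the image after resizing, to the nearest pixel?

In the 2496×1560 frame the image fills the width: height = 2496 / 1.900 ≈ 1313.68 px.
The frame scales by 2165/2496 = 0.8674; 1313.68 × 0.8674 ≈ 1139.47 px.

1139 px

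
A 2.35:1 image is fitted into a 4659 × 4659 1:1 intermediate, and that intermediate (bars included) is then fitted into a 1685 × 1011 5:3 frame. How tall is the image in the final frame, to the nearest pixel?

430 px

Inside the 4659×4659 canvas the image is width-limited at 4659.00 × 1982.55.
1:1 in 1685×1011: fills the height, so the intermediate becomes 1011.00 × 1011.00 — a scale of ×0.2170.
So the image's height is 1982.55 × 0.2170 ≈ 430.21.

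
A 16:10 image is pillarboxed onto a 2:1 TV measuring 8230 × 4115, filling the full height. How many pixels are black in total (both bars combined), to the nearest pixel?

That makes the image 6584.0000 px wide (4115 × 16/10).
8230 − 6584.0000 = 1646.0000 px of bars.
Bar area = 1646.0000 × 4115 ≈ 6773290 px.

6773290 pixels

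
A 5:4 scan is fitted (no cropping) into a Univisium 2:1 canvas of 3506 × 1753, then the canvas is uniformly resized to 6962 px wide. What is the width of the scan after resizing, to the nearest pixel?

4351 px

At 3506×1753 the scan is height-limited, so width = 1753 × 5/4 ≈ 2191.25 px.
Scaling 3506 → 6962 is ×1.9857, so the width becomes 2191.25 × 1.9857 ≈ 4351.25 px.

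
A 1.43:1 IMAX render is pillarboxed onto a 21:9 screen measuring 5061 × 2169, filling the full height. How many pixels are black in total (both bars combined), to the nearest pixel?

4249787 pixels

Content width = 2169 × 1.430 ≈ 3101.6700 px.
Leftover width: 5061 − 3101.6700 = 1959.3300 px.
That's 1959.3300 × 2169 ≈ 4249787 black pixels.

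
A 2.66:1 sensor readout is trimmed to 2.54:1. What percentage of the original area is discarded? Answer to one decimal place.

2.54:1 is narrower than 2.66:1, so the crop keeps the full height and trims the width.
Area ratio = (2.540)/(2.660) = 95.49%; the remaining 4.51% is cropped out.

4.5%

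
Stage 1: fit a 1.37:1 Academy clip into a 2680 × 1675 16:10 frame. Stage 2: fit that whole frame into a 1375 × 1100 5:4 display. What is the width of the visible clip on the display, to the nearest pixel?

Inside the 2680×1675 canvas the clip is height-limited at 2294.75 × 1675.00.
The 16:10 canvas is width-limited in 1375×1100, giving 1375.00 × 859.38; scale factor 0.5131.
Applying the same ×0.5131: 2294.75 → 1177.34.

1177 px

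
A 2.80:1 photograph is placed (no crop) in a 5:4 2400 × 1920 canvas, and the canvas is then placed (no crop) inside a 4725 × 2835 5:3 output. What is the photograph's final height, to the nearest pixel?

1266 px

Inside the 2400×1920 canvas the photograph is width-limited at 2400.00 × 857.14.
5:4 in 4725×2835: fills the height, so the intermediate becomes 3543.75 × 2835.00 — a scale of ×1.4766.
The photograph scales with it: height 857.14 × 1.4766 ≈ 1265.62.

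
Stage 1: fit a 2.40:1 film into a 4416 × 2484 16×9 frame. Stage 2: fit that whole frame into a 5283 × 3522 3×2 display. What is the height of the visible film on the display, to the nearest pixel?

2201 px

2.40:1 in 4416×2484: fills the width, so the film is 4416.00 × 1840.00.
Second fit — the 16×9 canvas into 5283×3522 spans the width: 5283.00 × 2971.69 (×1.1963 from 4416×2484).
So the film's height is 1840.00 × 1.1963 ≈ 2201.25.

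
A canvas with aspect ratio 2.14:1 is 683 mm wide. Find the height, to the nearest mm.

At 2.14:1, 683 / 2.140 ≈ 319.16.

319 mm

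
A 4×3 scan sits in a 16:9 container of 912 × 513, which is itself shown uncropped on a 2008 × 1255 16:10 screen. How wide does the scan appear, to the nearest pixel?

1506 px

4×3 in 912×513: fills the height, so the scan is 684.00 × 513.00.
Second fit — the 16:9 canvas into 2008×1255 spans the width: 2008.00 × 1129.50 (×2.2018 from 912×513).
The scan scales with it: width 684.00 × 2.2018 ≈ 1506.00.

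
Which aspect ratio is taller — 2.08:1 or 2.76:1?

2.08:1

2.08 and 2.76; 2.76 > 2.08. The smaller width-to-height ratio is the taller frame.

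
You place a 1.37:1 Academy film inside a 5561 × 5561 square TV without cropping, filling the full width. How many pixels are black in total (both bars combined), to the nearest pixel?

8351932 pixels

The film is 5561 / 1.370 ≈ 4059.1241 px tall.
Leftover height: 5561 − 4059.1241 = 1501.8759 px.
Bar area = 1501.8759 × 5561 ≈ 8351932 px.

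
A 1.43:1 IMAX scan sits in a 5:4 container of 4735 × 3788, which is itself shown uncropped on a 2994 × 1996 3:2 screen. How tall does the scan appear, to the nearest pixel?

1745 px

1.43:1 IMAX in 4735×3788: fills the width, so the scan is 4735.00 × 3311.19.
The 5:4 canvas is height-limited in 2994×1996, giving 2495.00 × 1996.00; scale factor 0.5269.
The scan scales with it: height 3311.19 × 0.5269 ≈ 1744.76.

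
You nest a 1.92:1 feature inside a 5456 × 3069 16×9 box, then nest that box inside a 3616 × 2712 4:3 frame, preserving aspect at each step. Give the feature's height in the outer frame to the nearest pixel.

First fit — 1.92:1 into 5456×3069 spans the width: 5456.00 × 2841.67.
Second fit — the 16×9 canvas into 3616×2712 spans the width: 3616.00 × 2034.00 (×0.6628 from 5456×3069).
Applying the same ×0.6628: 2841.67 → 1883.33.

1883 px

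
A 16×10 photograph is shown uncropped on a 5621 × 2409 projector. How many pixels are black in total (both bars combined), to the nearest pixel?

16×10 (1.600) < 21×9 (2.333), so the photograph fills the height.
Content width = 2409 × 16/10 ≈ 3854.4000 px.
Leftover width: 5621 − 3854.4000 = 1766.6000 px.
That's 1766.6000 × 2409 ≈ 4255739 black pixels.

4255739 pixels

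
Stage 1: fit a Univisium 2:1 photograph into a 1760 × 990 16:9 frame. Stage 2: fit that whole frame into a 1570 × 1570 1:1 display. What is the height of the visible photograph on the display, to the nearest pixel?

Inside the 1760×990 canvas the photograph is width-limited at 1760.00 × 880.00.
Second fit — the 16:9 canvas into 1570×1570 spans the width: 1570.00 × 883.12 (×0.8920 from 1760×990).
Applying the same ×0.8920: 880.00 → 785.00.

785 px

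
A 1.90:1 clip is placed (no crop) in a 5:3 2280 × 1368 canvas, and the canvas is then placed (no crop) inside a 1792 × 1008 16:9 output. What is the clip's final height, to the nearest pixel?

884 px

1.90:1 in 2280×1368: fills the width, so the clip is 2280.00 × 1200.00.
Second fit — the 5:3 canvas into 1792×1008 spans the height: 1680.00 × 1008.00 (×0.7368 from 2280×1368).
So the clip's height is 1200.00 × 0.7368 ≈ 884.21.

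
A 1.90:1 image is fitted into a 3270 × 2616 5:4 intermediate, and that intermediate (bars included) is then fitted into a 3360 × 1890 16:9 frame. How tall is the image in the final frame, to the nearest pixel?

1243 px

First fit — 1.90:1 into 3270×2616 spans the width: 3270.00 × 1721.05.
The 5:4 canvas is height-limited in 3360×1890, giving 2362.50 × 1890.00; scale factor 0.7225.
The image scales with it: height 1721.05 × 0.7225 ≈ 1243.42.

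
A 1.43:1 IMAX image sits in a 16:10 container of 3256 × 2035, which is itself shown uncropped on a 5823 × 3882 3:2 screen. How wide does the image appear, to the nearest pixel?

First fit — 1.43:1 IMAX into 3256×2035 spans the height: 2910.05 × 2035.00.
Second fit — the 16:10 canvas into 5823×3882 spans the width: 5823.00 × 3639.38 (×1.7884 from 3256×2035).
So the image's width is 2910.05 × 1.7884 ≈ 5204.31.

5204 px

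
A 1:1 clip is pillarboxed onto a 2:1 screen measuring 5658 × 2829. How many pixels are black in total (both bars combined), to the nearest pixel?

1:1 is narrower than 2:1, so it spans the full height.
The clip is 2829 × 1/1 ≈ 2829.0000 px wide.
5658 − 2829.0000 = 2829.0000 px of bars.
Bar area = 2829.0000 × 2829 ≈ 8003241 px.

8003241 pixels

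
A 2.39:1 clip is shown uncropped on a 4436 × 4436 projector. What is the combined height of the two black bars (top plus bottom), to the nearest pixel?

2.39:1 (2.390) > square (1.000), so the clip fills the width.
The clip is 4436 / 2.390 ≈ 1856.07 px tall.
Black = 4436 − 1856.07 = 2579.93 px.

2580 px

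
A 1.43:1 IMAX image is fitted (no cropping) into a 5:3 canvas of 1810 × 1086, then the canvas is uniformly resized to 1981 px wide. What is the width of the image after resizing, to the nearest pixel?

Fitted into 1810×1086, the image spans the height; its width is 1086 × 1.430 ≈ 1552.98 px.
Scaling 1810 → 1981 is ×1.0945, so the width becomes 1552.98 × 1.0945 ≈ 1699.70 px.

1700 px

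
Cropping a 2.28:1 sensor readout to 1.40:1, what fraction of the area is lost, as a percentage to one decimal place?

38.6%

Going from 2.28:1 to 1.40:1 means cutting width while keeping height.
Fraction kept = (1.400)/(2.280) ≈ 61.40%, so 38.60% is lost.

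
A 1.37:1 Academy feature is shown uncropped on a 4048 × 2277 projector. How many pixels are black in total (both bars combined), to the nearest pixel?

Since 1.370 < 1.778, the feature is height-limited.
Content width = 2277 × 1.370 ≈ 3119.4900 px.
Black = 4048 − 3119.4900 = 928.5100 px.
Bar area = 928.5100 × 2277 ≈ 2114217 px.

2114217 pixels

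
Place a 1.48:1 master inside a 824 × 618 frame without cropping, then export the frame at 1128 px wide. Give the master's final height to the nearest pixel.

At 824×618 the master is width-limited, so height = 824 / 1.480 ≈ 556.76 px.
Scaling 824 → 1128 is ×1.3689, so the height becomes 556.76 × 1.3689 ≈ 762.16 px.

762 px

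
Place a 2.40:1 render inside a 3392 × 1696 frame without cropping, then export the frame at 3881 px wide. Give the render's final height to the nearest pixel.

1617 px

In the 3392×1696 frame the render fills the width: height = 3392 / 2.400 ≈ 1413.33 px.
The frame scales by 3881/3392 = 1.1442; 1413.33 × 1.1442 ≈ 1617.08 px.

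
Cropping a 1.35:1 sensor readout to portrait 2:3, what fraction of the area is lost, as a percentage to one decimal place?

Going from 1.35:1 to portrait 2:3 means cutting width while keeping height.
(0.667)/(1.350) ≈ 0.494 of the area survives, leaving 50.62% discarded.

50.6%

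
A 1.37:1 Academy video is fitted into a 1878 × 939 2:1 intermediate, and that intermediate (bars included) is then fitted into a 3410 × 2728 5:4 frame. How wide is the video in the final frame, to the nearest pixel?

First fit — 1.37:1 Academy into 1878×939 spans the height: 1286.43 × 939.00.
2:1 in 3410×2728: fills the width, so the intermediate becomes 3410.00 × 1705.00 — a scale of ×1.8158.
So the video's width is 1286.43 × 1.8158 ≈ 2335.85.

2336 px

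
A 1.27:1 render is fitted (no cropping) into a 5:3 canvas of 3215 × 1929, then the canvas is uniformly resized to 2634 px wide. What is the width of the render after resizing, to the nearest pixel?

2007 px

Fitted into 3215×1929, the render spans the height; its width is 1929 × 1.270 ≈ 2449.83 px.
Resizing to 2634 px wide multiplies everything by 0.8193: 2449.83 → 2007.11 px.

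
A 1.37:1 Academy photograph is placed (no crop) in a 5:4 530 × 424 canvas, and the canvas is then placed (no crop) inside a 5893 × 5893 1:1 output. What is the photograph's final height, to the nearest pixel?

4301 px

Inside the 530×424 canvas the photograph is width-limited at 530.00 × 386.86.
5:4 in 5893×5893: fills the width, so the intermediate becomes 5893.00 × 4714.40 — a scale of ×11.1189.
The photograph scales with it: height 386.86 × 11.1189 ≈ 4301.46.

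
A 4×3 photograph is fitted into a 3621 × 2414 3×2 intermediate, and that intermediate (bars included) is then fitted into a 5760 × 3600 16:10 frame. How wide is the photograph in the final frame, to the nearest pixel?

4×3 in 3621×2414: fills the height, so the photograph is 3218.67 × 2414.00.
Second fit — the 3×2 canvas into 5760×3600 spans the height: 5400.00 × 3600.00 (×1.4913 from 3621×2414).
Applying the same ×1.4913: 3218.67 → 4800.00.

4800 px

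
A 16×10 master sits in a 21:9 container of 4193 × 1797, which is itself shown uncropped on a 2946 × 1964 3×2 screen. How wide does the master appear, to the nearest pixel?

2020 px

Inside the 4193×1797 canvas the master is height-limited at 2875.20 × 1797.00.
21:9 in 2946×1964: fills the width, so the intermediate becomes 2946.00 × 1262.57 — a scale of ×0.7026.
Applying the same ×0.7026: 2875.20 → 2020.11.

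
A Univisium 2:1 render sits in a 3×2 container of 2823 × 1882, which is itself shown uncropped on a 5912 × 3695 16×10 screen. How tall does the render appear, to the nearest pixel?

Inside the 2823×1882 canvas the render is width-limited at 2823.00 × 1411.50.
Second fit — the 3×2 canvas into 5912×3695 spans the height: 5542.50 × 3695.00 (×1.9633 from 2823×1882).
Applying the same ×1.9633: 1411.50 → 2771.25.

2771 px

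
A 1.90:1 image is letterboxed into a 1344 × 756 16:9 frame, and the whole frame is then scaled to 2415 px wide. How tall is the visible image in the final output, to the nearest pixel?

1271 px

Fitted into 1344×756, the image spans the width; its height is 1344 / 1.900 ≈ 707.37 px.
The frame scales by 2415/1344 = 1.7969; 707.37 × 1.7969 ≈ 1271.05 px.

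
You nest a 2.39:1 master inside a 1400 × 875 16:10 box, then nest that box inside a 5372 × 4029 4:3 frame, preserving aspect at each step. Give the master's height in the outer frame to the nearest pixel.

First fit — 2.39:1 into 1400×875 spans the width: 1400.00 × 585.77.
Second fit — the 16:10 canvas into 5372×4029 spans the width: 5372.00 × 3357.50 (×3.8371 from 1400×875).
So the master's height is 585.77 × 3.8371 ≈ 2247.70.

2248 px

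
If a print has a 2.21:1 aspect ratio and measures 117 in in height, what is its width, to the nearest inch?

117 × 2.210 = 258.57.

259 in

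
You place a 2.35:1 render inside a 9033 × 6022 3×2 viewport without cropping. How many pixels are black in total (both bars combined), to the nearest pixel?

2.35:1 (2.350) > 3×2 (1.500), so the render fills the width.
Content height = 9033 / 2.350 ≈ 3843.8298 px.
6022 − 3843.8298 = 2178.1702 px of bars.
Across the 9033-px span: 2178.1702 × 9033 ≈ 19675412 px.

19675412 pixels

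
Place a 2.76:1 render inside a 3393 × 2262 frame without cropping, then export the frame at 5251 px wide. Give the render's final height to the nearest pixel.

In the 3393×2262 frame the render fills the width: height = 3393 / 2.760 ≈ 1229.35 px.
The frame scales by 5251/3393 = 1.5476; 1229.35 × 1.5476 ≈ 1902.54 px.

1903 px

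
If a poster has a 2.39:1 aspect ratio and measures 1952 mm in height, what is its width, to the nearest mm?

1952 × 2.390 = 4665.28.

4665 mm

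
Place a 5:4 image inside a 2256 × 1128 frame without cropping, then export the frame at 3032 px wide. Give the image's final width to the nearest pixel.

At 2256×1128 the image is height-limited, so width = 1128 × 5/4 ≈ 1410.00 px.
The frame scales by 3032/2256 = 1.3440; 1410.00 × 1.3440 ≈ 1895.00 px.

1895 px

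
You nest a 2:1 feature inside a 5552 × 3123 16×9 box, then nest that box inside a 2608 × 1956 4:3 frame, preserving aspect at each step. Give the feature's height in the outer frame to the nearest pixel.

1304 px

Inside the 5552×3123 canvas the feature is width-limited at 5552.00 × 2776.00.
The 16×9 canvas is width-limited in 2608×1956, giving 2608.00 × 1467.00; scale factor 0.4697.
Applying the same ×0.4697: 2776.00 → 1304.00.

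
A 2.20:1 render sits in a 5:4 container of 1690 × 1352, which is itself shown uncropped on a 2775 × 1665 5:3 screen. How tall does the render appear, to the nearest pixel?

946 px

Inside the 1690×1352 canvas the render is width-limited at 1690.00 × 768.18.
5:4 in 2775×1665: fills the height, so the intermediate becomes 2081.25 × 1665.00 — a scale of ×1.2315.
Applying the same ×1.2315: 768.18 → 946.02.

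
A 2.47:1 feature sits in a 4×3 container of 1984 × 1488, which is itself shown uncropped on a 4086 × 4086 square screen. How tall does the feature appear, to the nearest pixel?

First fit — 2.47:1 into 1984×1488 spans the width: 1984.00 × 803.24.
Second fit — the 4×3 canvas into 4086×4086 spans the width: 4086.00 × 3064.50 (×2.0595 from 1984×1488).
Applying the same ×2.0595: 803.24 → 1654.25.

1654 px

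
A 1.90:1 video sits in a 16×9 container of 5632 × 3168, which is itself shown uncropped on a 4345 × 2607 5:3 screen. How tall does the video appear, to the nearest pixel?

2287 px

First fit — 1.90:1 into 5632×3168 spans the width: 5632.00 × 2964.21.
The 16×9 canvas is width-limited in 4345×2607, giving 4345.00 × 2444.06; scale factor 0.7715.
So the video's height is 2964.21 × 0.7715 ≈ 2286.84.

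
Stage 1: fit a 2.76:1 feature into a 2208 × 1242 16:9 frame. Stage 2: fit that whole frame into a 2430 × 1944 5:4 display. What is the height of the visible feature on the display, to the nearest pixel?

First fit — 2.76:1 into 2208×1242 spans the width: 2208.00 × 800.00.
16:9 in 2430×1944: fills the width, so the intermediate becomes 2430.00 × 1366.88 — a scale of ×1.1005.
The feature scales with it: height 800.00 × 1.1005 ≈ 880.43.

880 px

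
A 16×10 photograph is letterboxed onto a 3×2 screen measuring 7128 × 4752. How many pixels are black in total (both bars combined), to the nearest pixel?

2117016 pixels

16×10 is wider than 3×2, so it spans the full width.
The photograph is 7128 × 10/16 ≈ 4455.0000 px tall.
Black = 4752 − 4455.0000 = 297.0000 px.
Across the 7128-px span: 297.0000 × 7128 ≈ 2117016 px.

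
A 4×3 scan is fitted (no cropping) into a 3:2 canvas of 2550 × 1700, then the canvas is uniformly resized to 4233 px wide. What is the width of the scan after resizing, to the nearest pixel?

3763 px

At 2550×1700 the scan is height-limited, so width = 1700 × 4/3 ≈ 2266.67 px.
Resizing to 4233 px wide multiplies everything by 1.6600: 2266.67 → 3762.67 px.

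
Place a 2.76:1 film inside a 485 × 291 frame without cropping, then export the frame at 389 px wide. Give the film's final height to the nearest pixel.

141 px

Fitted into 485×291, the film spans the width; its height is 485 / 2.760 ≈ 175.72 px.
The frame scales by 389/485 = 0.8021; 175.72 × 0.8021 ≈ 140.94 px.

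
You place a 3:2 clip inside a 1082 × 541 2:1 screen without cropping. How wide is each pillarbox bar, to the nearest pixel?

3:2 is narrower than 2:1, so it spans the full height.
The clip is 541 × 3/2 ≈ 811.50 px wide.
Black = 1082 − 811.50 = 270.50 px, or 135.25 per bar.

135 px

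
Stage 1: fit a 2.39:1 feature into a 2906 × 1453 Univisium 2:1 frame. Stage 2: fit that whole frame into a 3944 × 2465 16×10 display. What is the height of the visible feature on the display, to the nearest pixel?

First fit — 2.39:1 into 2906×1453 spans the width: 2906.00 × 1215.90.
The Univisium 2:1 canvas is width-limited in 3944×2465, giving 3944.00 × 1972.00; scale factor 1.3572.
So the feature's height is 1215.90 × 1.3572 ≈ 1650.21.

1650 px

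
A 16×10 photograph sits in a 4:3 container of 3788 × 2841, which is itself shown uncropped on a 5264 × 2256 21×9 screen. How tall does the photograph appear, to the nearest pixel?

1880 px

16×10 in 3788×2841: fills the width, so the photograph is 3788.00 × 2367.50.
The 4:3 canvas is height-limited in 5264×2256, giving 3008.00 × 2256.00; scale factor 0.7941.
Applying the same ×0.7941: 2367.50 → 1880.00.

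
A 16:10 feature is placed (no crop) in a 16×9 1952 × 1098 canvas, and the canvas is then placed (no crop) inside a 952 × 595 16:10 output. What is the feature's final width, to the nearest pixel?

Inside the 1952×1098 canvas the feature is height-limited at 1756.80 × 1098.00.
The 16×9 canvas is width-limited in 952×595, giving 952.00 × 535.50; scale factor 0.4877.
So the feature's width is 1756.80 × 0.4877 ≈ 856.80.

857 px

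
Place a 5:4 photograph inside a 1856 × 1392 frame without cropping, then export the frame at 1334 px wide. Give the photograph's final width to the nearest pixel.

1251 px

In the 1856×1392 frame the photograph fills the height: width = 1392 × 5/4 ≈ 1740.00 px.
The frame scales by 1334/1856 = 0.7188; 1740.00 × 0.7188 ≈ 1250.62 px.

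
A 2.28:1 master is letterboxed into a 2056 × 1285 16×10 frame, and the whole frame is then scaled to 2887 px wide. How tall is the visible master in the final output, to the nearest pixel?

1266 px

In the 2056×1285 frame the master fills the width: height = 2056 / 2.280 ≈ 901.75 px.
The frame scales by 2887/2056 = 1.4042; 901.75 × 1.4042 ≈ 1266.23 px.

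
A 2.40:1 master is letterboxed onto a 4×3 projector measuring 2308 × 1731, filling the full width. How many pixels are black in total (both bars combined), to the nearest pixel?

1775621 pixels

Content height = 2308 / 2.400 ≈ 961.6667 px.
1731 − 961.6667 = 769.3333 px of bars.
Bar area = 769.3333 × 2308 ≈ 1775621 px.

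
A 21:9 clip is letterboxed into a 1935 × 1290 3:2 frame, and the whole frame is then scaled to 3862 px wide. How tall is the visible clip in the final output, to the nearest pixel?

Fitted into 1935×1290, the clip spans the width; its height is 1935 × 9/21 ≈ 829.29 px.
Scaling 1935 → 3862 is ×1.9959, so the height becomes 829.29 × 1.9959 ≈ 1655.14 px.

1655 px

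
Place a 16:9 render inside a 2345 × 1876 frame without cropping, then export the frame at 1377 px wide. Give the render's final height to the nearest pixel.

In the 2345×1876 frame the render fills the width: height = 2345 × 9/16 ≈ 1319.06 px.
The frame scales by 1377/2345 = 0.5872; 1319.06 × 0.5872 ≈ 774.56 px.

775 px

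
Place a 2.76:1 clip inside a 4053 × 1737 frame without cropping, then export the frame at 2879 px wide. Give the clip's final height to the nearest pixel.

At 4053×1737 the clip is width-limited, so height = 4053 / 2.760 ≈ 1468.48 px.
Scaling 4053 → 2879 is ×0.7103, so the height becomes 1468.48 × 0.7103 ≈ 1043.12 px.

1043 px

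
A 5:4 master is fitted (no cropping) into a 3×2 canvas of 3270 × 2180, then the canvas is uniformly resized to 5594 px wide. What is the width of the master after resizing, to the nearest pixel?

4662 px

At 3270×2180 the master is height-limited, so width = 2180 × 5/4 ≈ 2725.00 px.
Resizing to 5594 px wide multiplies everything by 1.7107: 2725.00 → 4661.67 px.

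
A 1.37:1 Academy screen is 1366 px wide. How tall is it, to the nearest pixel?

Height = 1366 / 1.370 = 997.08.

997 px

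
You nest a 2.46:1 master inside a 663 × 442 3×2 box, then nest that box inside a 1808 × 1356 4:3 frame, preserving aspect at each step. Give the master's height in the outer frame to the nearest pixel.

735 px

First fit — 2.46:1 into 663×442 spans the width: 663.00 × 269.51.
The 3×2 canvas is width-limited in 1808×1356, giving 1808.00 × 1205.33; scale factor 2.7270.
The master scales with it: height 269.51 × 2.7270 ≈ 734.96.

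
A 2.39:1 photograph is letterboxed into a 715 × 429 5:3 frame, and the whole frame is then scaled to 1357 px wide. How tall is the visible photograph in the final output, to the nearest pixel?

At 715×429 the photograph is width-limited, so height = 715 / 2.390 ≈ 299.16 px.
Scaling 715 → 1357 is ×1.8979, so the height becomes 299.16 × 1.8979 ≈ 567.78 px.

568 px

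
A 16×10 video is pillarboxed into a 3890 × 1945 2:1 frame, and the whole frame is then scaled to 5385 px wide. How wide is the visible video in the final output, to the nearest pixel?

In the 3890×1945 frame the video fills the height: width = 1945 × 16/10 ≈ 3112.00 px.
The frame scales by 5385/3890 = 1.3843; 3112.00 × 1.3843 ≈ 4308.00 px.

4308 px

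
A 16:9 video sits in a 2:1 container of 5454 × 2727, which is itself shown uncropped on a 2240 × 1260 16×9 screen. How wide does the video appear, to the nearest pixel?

1991 px

Inside the 5454×2727 canvas the video is height-limited at 4848.00 × 2727.00.
The 2:1 canvas is width-limited in 2240×1260, giving 2240.00 × 1120.00; scale factor 0.4107.
The video scales with it: width 4848.00 × 0.4107 ≈ 1991.11.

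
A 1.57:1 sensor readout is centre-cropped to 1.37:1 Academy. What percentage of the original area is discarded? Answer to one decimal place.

1.37:1 Academy is narrower than 1.57:1, so the crop keeps the full height and trims the width.
(1.370)/(1.570) ≈ 0.873 of the area survives, leaving 12.74% discarded.

12.7%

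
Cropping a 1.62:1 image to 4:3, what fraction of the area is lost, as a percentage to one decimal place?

4:3 is narrower than 1.62:1, so the crop keeps the full height and trims the width.
Area ratio = (1.333)/(1.620) = 82.30%; the remaining 17.70% is cropped out.

17.7%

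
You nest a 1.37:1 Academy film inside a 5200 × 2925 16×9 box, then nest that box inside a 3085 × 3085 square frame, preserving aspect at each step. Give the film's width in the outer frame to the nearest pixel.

Inside the 5200×2925 canvas the film is height-limited at 4007.25 × 2925.00.
16×9 in 3085×3085: fills the width, so the intermediate becomes 3085.00 × 1735.31 — a scale of ×0.5933.
So the film's width is 4007.25 × 0.5933 ≈ 2377.38.

2377 px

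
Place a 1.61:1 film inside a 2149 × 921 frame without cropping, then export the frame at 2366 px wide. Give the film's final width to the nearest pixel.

1633 px

At 2149×921 the film is height-limited, so width = 921 × 1.610 ≈ 1482.81 px.
Resizing to 2366 px wide multiplies everything by 1.1010: 1482.81 → 1632.54 px.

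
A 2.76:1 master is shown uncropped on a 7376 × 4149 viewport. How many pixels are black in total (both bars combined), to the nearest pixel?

10890931 pixels

Since 2.760 > 1.778, the master is width-limited.
That makes the image 2672.4638 px tall (7376 / 2.760).
4149 − 2672.4638 = 1476.5362 px of bars.
Across the 7376-px span: 1476.5362 × 7376 ≈ 10890931 px.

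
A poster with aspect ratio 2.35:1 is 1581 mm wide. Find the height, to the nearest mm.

673 mm

1581 / 2.350 = 672.77.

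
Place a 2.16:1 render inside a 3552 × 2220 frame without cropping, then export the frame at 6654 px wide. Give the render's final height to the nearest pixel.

In the 3552×2220 frame the render fills the width: height = 3552 / 2.160 ≈ 1644.44 px.
The frame scales by 6654/3552 = 1.8733; 1644.44 × 1.8733 ≈ 3080.56 px.

3081 px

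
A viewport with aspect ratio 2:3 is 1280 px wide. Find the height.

At 2:3, 1280·3/2 ≈ 1920.

1920 px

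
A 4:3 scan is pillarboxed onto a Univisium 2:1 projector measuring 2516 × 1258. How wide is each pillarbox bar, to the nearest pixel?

419 px

Since 1.333 < 2.000, the scan is height-limited.
The scan is 1258 × 4/3 ≈ 1677.33 px wide.
Leftover width: 2516 − 1677.33 = 838.67 px → 419.33 each side.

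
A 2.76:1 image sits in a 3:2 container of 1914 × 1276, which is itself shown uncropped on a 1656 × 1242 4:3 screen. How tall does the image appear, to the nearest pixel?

2.76:1 in 1914×1276: fills the width, so the image is 1914.00 × 693.48.
The 3:2 canvas is width-limited in 1656×1242, giving 1656.00 × 1104.00; scale factor 0.8652.
The image scales with it: height 693.48 × 0.8652 ≈ 600.00.

600 px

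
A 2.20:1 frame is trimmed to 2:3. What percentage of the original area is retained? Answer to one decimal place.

Going from 2.20:1 to 2:3 means cutting width while keeping height.
Fraction kept = (0.667)/(2.200) ≈ 30.30%.

30.3%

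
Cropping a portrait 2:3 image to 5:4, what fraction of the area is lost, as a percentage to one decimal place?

5:4 is wider than portrait 2:3, so the crop keeps the full width and trims the height.
Area ratio = (0.667)/(1.250) = 53.33%; the remaining 46.67% is cropped out.

46.7%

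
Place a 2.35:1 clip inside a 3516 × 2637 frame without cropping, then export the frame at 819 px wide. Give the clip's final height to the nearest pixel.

349 px

Fitted into 3516×2637, the clip spans the width; its height is 3516 / 2.350 ≈ 1496.17 px.
The frame scales by 819/3516 = 0.2329; 1496.17 × 0.2329 ≈ 348.51 px.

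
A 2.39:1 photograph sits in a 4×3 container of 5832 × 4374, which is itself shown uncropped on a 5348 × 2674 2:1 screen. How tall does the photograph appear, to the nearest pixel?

1492 px

First fit — 2.39:1 into 5832×4374 spans the width: 5832.00 × 2440.17.
The 4×3 canvas is height-limited in 5348×2674, giving 3565.33 × 2674.00; scale factor 0.6113.
So the photograph's height is 2440.17 × 0.6113 ≈ 1491.77.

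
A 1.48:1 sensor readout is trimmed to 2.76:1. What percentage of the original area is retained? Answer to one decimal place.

53.6%

Going from 1.48:1 to 2.76:1 means cutting height while keeping width.
Area ratio = (1.480)/(2.760) = 53.62% retained.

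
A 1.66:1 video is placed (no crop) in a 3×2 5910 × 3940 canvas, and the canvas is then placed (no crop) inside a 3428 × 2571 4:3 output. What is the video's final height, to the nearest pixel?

2065 px

Inside the 5910×3940 canvas the video is width-limited at 5910.00 × 3560.24.
3×2 in 3428×2571: fills the width, so the intermediate becomes 3428.00 × 2285.33 — a scale of ×0.5800.
Applying the same ×0.5800: 3560.24 → 2065.06.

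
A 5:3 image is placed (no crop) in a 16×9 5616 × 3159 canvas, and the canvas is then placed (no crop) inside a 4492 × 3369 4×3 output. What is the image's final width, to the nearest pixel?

4211 px

First fit — 5:3 into 5616×3159 spans the height: 5265.00 × 3159.00.
Second fit — the 16×9 canvas into 4492×3369 spans the width: 4492.00 × 2526.75 (×0.7999 from 5616×3159).
The image scales with it: width 5265.00 × 0.7999 ≈ 4211.25.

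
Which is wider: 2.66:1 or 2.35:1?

2.66:1

2.66 and 2.35; 2.66 > 2.35.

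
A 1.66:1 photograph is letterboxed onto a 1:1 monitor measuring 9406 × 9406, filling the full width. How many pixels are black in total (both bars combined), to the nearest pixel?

The photograph is 9406 / 1.660 ≈ 5666.2651 px tall.
Black = 9406 − 5666.2651 = 3739.7349 px.
Across the 9406-px span: 3739.7349 × 9406 ≈ 35175947 px.

35175947 pixels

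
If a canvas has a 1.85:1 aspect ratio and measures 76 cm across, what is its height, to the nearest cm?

41 cm

Height = 76 / 1.850 = 41.08.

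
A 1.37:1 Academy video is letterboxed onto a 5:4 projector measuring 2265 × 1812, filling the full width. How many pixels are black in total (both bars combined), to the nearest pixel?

359490 pixels

The video is 2265 / 1.370 ≈ 1653.2847 px tall.
1812 − 1653.2847 = 158.7153 px of bars.
Bar area = 158.7153 × 2265 ≈ 359490 px.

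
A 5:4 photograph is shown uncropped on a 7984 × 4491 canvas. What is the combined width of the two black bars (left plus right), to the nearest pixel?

2370 px

5:4 (1.250) < 16×9 (1.778), so the photograph fills the height.
That makes the image 5613.75 px wide (4491 × 5/4).
Black = 7984 − 5613.75 = 2370.25 px.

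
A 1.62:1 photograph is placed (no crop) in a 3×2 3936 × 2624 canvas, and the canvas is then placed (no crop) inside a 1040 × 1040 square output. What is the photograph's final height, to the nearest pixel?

642 px

1.62:1 in 3936×2624: fills the width, so the photograph is 3936.00 × 2429.63.
3×2 in 1040×1040: fills the width, so the intermediate becomes 1040.00 × 693.33 — a scale of ×0.2642.
The photograph scales with it: height 2429.63 × 0.2642 ≈ 641.98.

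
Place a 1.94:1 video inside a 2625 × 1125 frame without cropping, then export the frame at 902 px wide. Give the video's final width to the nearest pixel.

Fitted into 2625×1125, the video spans the height; its width is 1125 × 1.940 ≈ 2182.50 px.
Resizing to 902 px wide multiplies everything by 0.3436: 2182.50 → 749.95 px.

750 px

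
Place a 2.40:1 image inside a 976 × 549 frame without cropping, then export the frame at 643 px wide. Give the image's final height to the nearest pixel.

268 px

At 976×549 the image is width-limited, so height = 976 / 2.400 ≈ 406.67 px.
Scaling 976 → 643 is ×0.6588, so the height becomes 406.67 × 0.6588 ≈ 267.92 px.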